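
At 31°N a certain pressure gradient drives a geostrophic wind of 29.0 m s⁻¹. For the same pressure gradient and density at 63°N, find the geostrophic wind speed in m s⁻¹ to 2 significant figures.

With the same pressure gradient and density, V_g ∝ 1/f ∝ 1/sin φ.
V₂ = V₁ · sin φ₁ / sin φ₂ = 29.0 × sin 31° / sin 63°
V₂ = 29.0 × 0.5150/0.8910 = 17 m s⁻¹

17 m s⁻¹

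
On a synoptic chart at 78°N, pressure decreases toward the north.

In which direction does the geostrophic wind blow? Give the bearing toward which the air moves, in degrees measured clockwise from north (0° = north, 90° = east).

090°

The pressure-gradient force points toward the north (bearing 000°).
Geostrophic balance: in the Northern Hemisphere the Coriolis force deflects motion to the right, so the geostrophic wind blows 90° to the right of the pressure-gradient force (low pressure on the left).
Rotating 000° by 90° clockwise gives 090° — the wind blows toward the east.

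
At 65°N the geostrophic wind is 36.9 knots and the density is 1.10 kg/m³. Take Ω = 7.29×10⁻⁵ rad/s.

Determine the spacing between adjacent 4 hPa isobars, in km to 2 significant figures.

140 km

Coriolis parameter at 65°N:
f = 2Ω sin φ = 2 × 7.29×10⁻⁵ × sin 65° = 1.32×10⁻⁴ s⁻¹
Wind speed in SI: 36.9 knots = 19.0 m/s
Geostrophic balance rearranged: |∂P/∂n| = f ρ V_g
|∂P/∂n| = 1.32×10⁻⁴ × 1.10 × 19.0 = 2.76×10⁻³ Pa/m
Isobar spacing: Δn = ΔP/|∂P/∂n| = 400 Pa / 2.76×10⁻³ Pa/m = 144967 m ≈ 140 km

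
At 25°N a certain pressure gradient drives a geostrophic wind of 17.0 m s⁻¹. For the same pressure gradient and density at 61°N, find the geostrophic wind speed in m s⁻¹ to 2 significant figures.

8.2 m s⁻¹

With the same pressure gradient and density, V_g ∝ 1/f ∝ 1/sin φ.
V₂ = V₁ · sin φ₁ / sin φ₂ = 17.0 × sin 25° / sin 61°
V₂ = 17.0 × 0.4226/0.8746 = 8.2 m s⁻¹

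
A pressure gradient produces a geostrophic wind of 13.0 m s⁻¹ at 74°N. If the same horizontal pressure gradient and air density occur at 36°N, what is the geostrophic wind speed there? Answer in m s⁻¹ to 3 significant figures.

With the same pressure gradient and density, V_g ∝ 1/f ∝ 1/sin φ.
V₂ = V₁ · sin φ₁ / sin φ₂ = 13.0 × sin 74° / sin 36°
V₂ = 13.0 × 0.9613/0.5878 = 21.3 m s⁻¹

21.3 m s⁻¹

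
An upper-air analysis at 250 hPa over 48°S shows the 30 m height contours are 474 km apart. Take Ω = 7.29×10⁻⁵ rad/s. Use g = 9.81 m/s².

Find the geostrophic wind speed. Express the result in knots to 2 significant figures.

Coriolis parameter at 48°S:
f = 2Ω sin φ = 2 × 7.29×10⁻⁵ × sin 48° = 1.08×10⁻⁴ s⁻¹
Height gradient: |∂Z/∂n| = 30 m / 474000 m = 6.33×10⁻⁵
On a pressure surface, geostrophic balance gives V_g = (g/f)|∂Z/∂n|:
V_g = 9.81 × 6.33×10⁻⁵ / 1.08×10⁻⁴ = 5.73 m/s
Converting: 5.73 m/s × 1.944 = 11 knots

11 knots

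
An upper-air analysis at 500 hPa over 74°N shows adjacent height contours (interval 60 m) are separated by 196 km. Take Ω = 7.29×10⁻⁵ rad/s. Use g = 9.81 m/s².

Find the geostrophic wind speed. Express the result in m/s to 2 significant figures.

Coriolis parameter at 74°N:
f = 2Ω sin φ = 2 × 7.29×10⁻⁵ × sin 74° = 1.40×10⁻⁴ s⁻¹
Height gradient: |∂Z/∂n| = 60 m / 196000 m = 3.06×10⁻⁴
On a pressure surface, geostrophic balance gives V_g = (g/f)|∂Z/∂n|:
V_g = 9.81 × 3.06×10⁻⁴ / 1.40×10⁻⁴ = 21.4 m/s

21 m/s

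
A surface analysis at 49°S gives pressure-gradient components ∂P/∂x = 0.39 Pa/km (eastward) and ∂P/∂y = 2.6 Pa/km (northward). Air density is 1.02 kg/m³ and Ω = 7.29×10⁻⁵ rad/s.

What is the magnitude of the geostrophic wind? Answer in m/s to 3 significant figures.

Coriolis parameter at 49°S:
f = 2Ω sin φ = 2 × 7.29×10⁻⁵ × sin 49° = 1.10×10⁻⁴ s⁻¹
In the Southern Hemisphere f is negative: f = −1.10×10⁻⁴ s⁻¹.
Component geostrophic relations (x east, y north):
u_g = −(1/(fρ)) ∂P/∂y,  v_g = (1/(fρ)) ∂P/∂x
u_g = −(2.6×10⁻³)/(−1.10×10⁻⁴ × 1.02) = 23.2 m/s;  v_g = (0.39×10⁻³)/(−1.10×10⁻⁴ × 1.02) = −3.47 m/s
|V_g| = √(u_g² + v_g²) = 23.4 m/s

23.4 m/s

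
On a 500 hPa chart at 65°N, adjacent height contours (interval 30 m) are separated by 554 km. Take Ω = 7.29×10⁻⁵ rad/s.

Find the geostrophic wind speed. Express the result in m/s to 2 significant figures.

Coriolis parameter at 65°N:
f = 2Ω sin φ = 2 × 7.29×10⁻⁵ × sin 65° = 1.32×10⁻⁴ s⁻¹
Height gradient: |∂Z/∂n| = 30 m / 554000 m = 5.42×10⁻⁵
On a pressure surface, geostrophic balance gives V_g = (g/f)|∂Z/∂n|:
V_g = 9.81 × 5.42×10⁻⁵ / 1.32×10⁻⁴ = 4.02 m/s

4.0 m/s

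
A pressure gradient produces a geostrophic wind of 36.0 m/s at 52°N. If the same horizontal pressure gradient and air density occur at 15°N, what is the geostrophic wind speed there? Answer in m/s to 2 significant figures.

With the same pressure gradient and density, V_g ∝ 1/f ∝ 1/sin φ.
V₂ = V₁ · sin φ₁ / sin φ₂ = 36.0 × sin 52° / sin 15°
V₂ = 36.0 × 0.7880/0.2588 = 110 m/s

110 m/s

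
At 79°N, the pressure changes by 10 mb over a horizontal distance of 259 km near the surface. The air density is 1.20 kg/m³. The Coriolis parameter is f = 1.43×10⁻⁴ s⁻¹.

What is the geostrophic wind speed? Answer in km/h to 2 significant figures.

81 km/h

Pressure gradient: |∂P/∂n| = 1000 Pa / 259000 m = 3.86×10⁻³ Pa/m
Geostrophic balance (pressure-gradient force = Coriolis force):
V_g = (1/(fρ)) |∂P/∂n| = 3.86×10⁻³ / (1.43×10⁻⁴ × 1.20) = 22.5 m/s
Converting: 22.5 m/s × 3.6 = 81 km/h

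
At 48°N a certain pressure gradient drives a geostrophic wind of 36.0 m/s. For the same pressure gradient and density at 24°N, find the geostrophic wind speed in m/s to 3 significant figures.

65.8 m/s

With the same pressure gradient and density, V_g ∝ 1/f ∝ 1/sin φ.
V₂ = V₁ · sin φ₁ / sin φ₂ = 36.0 × sin 48° / sin 24°
V₂ = 36.0 × 0.7431/0.4067 = 65.8 m/s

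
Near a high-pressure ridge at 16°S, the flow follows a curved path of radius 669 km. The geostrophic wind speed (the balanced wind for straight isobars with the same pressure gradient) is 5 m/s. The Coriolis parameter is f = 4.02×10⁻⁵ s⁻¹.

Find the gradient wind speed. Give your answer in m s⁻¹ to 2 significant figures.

6.6 m s⁻¹

Around a high, pressure-gradient force acts outward with centrifugal, so Coriolis balances both:
fV = (1/ρ)|∂P/∂n| + V²/R  →  V² − fR·V + fR·V_g = 0
With fR = 4.02×10⁻⁵ × 669×10³ m = 26.9 m/s:
V = [fR − √((fR)² − 4 fR V_g)]/2 = [26.9 − √(26.9² − 4×26.9×5)]/2 = 6.64 m/s
Supergeostrophic (V > V_g = 5 m/s), as expected around a high.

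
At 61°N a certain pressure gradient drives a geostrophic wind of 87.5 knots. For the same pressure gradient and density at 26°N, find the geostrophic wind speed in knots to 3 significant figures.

175 knots

With the same pressure gradient and density, V_g ∝ 1/f ∝ 1/sin φ.
V₂ = V₁ · sin φ₁ / sin φ₂ = 87.5 × sin 61° / sin 26°
V₂ = 87.5 × 0.8746/0.4384 = 175 knots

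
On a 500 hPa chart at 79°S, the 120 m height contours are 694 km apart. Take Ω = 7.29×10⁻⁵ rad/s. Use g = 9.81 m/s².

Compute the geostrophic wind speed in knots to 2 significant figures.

Coriolis parameter at 79°S:
f = 2Ω sin φ = 2 × 7.29×10⁻⁵ × sin 79° = 1.43×10⁻⁴ s⁻¹
Height gradient: |∂Z/∂n| = 120 m / 694000 m = 1.73×10⁻⁴
On a pressure surface, geostrophic balance gives V_g = (g/f)|∂Z/∂n|:
V_g = 9.81 × 1.73×10⁻⁴ / 1.43×10⁻⁴ = 11.9 m/s
Converting: 11.9 m/s × 1.944 = 23 knots

23 knots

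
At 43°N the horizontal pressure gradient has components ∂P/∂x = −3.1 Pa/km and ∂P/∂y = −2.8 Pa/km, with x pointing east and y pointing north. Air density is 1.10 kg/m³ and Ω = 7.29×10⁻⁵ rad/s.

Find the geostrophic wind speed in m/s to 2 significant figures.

Coriolis parameter at 43°N:
f = 2Ω sin φ = 2 × 7.29×10⁻⁵ × sin 43° = 9.94×10⁻⁵ s⁻¹
Component geostrophic relations (x east, y north):
u_g = −(1/(fρ)) ∂P/∂y,  v_g = (1/(fρ)) ∂P/∂x
u_g = −(−2.8×10⁻³)/(9.94×10⁻⁵ × 1.10) = 25.6 m/s;  v_g = (−3.1×10⁻³)/(9.94×10⁻⁵ × 1.10) = −28.3 m/s
|V_g| = √(u_g² + v_g²) = 38.2 m/s

38 m/s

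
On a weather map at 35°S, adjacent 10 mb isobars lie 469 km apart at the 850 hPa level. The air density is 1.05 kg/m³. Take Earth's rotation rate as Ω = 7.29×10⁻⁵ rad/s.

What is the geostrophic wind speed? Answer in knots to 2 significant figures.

47 knots

Coriolis parameter at 35°S:
f = 2Ω sin φ = 2 × 7.29×10⁻⁵ × sin 35° = 8.36×10⁻⁵ s⁻¹
Pressure gradient: |∂P/∂n| = 1000 Pa / 469000 m = 2.13×10⁻³ Pa/m
Geostrophic balance (pressure-gradient force = Coriolis force):
V_g = (1/(fρ)) |∂P/∂n| = 2.13×10⁻³ / (8.36×10⁻⁵ × 1.05) = 24.3 m/s
Converting: 24.3 m/s × 1.944 = 47 knots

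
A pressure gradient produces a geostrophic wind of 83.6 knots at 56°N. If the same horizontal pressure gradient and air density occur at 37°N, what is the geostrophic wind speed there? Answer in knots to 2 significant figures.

With the same pressure gradient and density, V_g ∝ 1/f ∝ 1/sin φ.
V₂ = V₁ · sin φ₁ / sin φ₂ = 83.6 × sin 56° / sin 37°
V₂ = 83.6 × 0.8290/0.6018 = 120 knots

120 knots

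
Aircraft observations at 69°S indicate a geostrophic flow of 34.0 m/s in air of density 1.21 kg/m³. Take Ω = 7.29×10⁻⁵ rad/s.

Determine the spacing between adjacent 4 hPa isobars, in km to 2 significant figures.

71 km

Coriolis parameter at 69°S:
f = 2Ω sin φ = 2 × 7.29×10⁻⁵ × sin 69° = 1.36×10⁻⁴ s⁻¹
Geostrophic balance rearranged: |∂P/∂n| = f ρ V_g
|∂P/∂n| = 1.36×10⁻⁴ × 1.21 × 34.0 = 5.60×10⁻³ Pa/m
Isobar spacing: Δn = ΔP/|∂P/∂n| = 400 Pa / 5.60×10⁻³ Pa/m = 71431 m ≈ 71 km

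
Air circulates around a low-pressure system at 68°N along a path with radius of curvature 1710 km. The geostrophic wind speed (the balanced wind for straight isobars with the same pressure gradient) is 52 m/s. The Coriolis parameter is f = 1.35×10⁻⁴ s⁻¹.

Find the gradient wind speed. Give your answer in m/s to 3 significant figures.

Around a low, centrifugal force acts outward with Coriolis, so pressure-gradient force balances both:
(1/ρ)|∂P/∂n| = fV + V²/R  →  V² + fR·V − fR·V_g = 0
With fR = 1.35×10⁻⁴ × 1710×10³ m = 231 m/s:
V = [−fR + √((fR)² + 4 fR V_g)]/2 = [−231 + √(231² + 4×231×52)]/2 = 43.7 m/s
Subgeostrophic (V < V_g = 52 m/s), as expected around a low.

43.7 m/s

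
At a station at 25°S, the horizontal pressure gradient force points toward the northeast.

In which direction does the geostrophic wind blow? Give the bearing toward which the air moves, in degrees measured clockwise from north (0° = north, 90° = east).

315°

The pressure-gradient force points toward the northeast (bearing 045°).
Geostrophic balance: in the Southern Hemisphere the Coriolis force deflects motion to the left, so the geostrophic wind blows 90° to the left of the pressure-gradient force (low pressure on the right).
Rotating 045° by 90° counterclockwise gives 315° — the wind blows toward the northwest.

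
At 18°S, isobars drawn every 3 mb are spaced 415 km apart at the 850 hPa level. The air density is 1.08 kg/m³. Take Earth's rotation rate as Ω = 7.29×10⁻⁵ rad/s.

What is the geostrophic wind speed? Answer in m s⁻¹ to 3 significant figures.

14.9 m s⁻¹

Coriolis parameter at 18°S:
f = 2Ω sin φ = 2 × 7.29×10⁻⁵ × sin 18° = 4.51×10⁻⁵ s⁻¹
Pressure gradient: |∂P/∂n| = 300 Pa / 415000 m = 7.23×10⁻⁴ Pa/m
Geostrophic balance (pressure-gradient force = Coriolis force):
V_g = (1/(fρ)) |∂P/∂n| = 7.23×10⁻⁴ / (4.51×10⁻⁵ × 1.08) = 14.9 m/s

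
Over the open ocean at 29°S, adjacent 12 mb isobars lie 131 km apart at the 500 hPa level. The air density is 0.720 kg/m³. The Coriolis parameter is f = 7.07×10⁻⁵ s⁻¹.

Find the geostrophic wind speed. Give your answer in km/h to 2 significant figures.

Pressure gradient: |∂P/∂n| = 1200 Pa / 131000 m = 9.16×10⁻³ Pa/m
Geostrophic balance (pressure-gradient force = Coriolis force):
V_g = (1/(fρ)) |∂P/∂n| = 9.16×10⁻³ / (7.07×10⁻⁵ × 0.720) = 180 m/s
Converting: 180 m/s × 3.6 = 650 km/h

650 km/h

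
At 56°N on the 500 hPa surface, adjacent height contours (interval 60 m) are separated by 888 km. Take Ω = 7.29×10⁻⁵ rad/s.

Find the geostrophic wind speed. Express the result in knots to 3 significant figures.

Coriolis parameter at 56°N:
f = 2Ω sin φ = 2 × 7.29×10⁻⁵ × sin 56° = 1.21×10⁻⁴ s⁻¹
Height gradient: |∂Z/∂n| = 60 m / 888000 m = 6.76×10⁻⁵
On a pressure surface, geostrophic balance gives V_g = (g/f)|∂Z/∂n|:
V_g = 9.81 × 6.76×10⁻⁵ / 1.21×10⁻⁴ = 5.48 m/s
Converting: 5.48 m/s × 1.944 = 10.7 knots

10.7 knots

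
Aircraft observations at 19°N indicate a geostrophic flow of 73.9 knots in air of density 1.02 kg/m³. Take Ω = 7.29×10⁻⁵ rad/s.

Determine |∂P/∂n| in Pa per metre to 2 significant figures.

Coriolis parameter at 19°N:
f = 2Ω sin φ = 2 × 7.29×10⁻⁵ × sin 19° = 4.75×10⁻⁵ s⁻¹
Wind speed in SI: 73.9 knots = 38.0 m/s
Geostrophic balance rearranged: |∂P/∂n| = f ρ V_g
|∂P/∂n| = 4.75×10⁻⁵ × 1.02 × 38.0 = 1.84×10⁻³ Pa/m

1.8×10⁻³ Pa/m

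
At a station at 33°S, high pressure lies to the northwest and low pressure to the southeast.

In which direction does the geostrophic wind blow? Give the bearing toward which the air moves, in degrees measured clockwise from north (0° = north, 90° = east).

The pressure-gradient force points toward the southeast (bearing 135°).
Geostrophic balance: in the Southern Hemisphere the Coriolis force deflects motion to the left, so the geostrophic wind blows 90° to the left of the pressure-gradient force (low pressure on the right).
Rotating 135° by 90° counterclockwise gives 045° — the wind blows toward the northeast.

045°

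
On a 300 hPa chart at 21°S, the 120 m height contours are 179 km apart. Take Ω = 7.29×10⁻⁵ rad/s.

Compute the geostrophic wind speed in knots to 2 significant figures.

240 knots

Coriolis parameter at 21°S:
f = 2Ω sin φ = 2 × 7.29×10⁻⁵ × sin 21° = 5.23×10⁻⁵ s⁻¹
Height gradient: |∂Z/∂n| = 120 m / 179000 m = 6.70×10⁻⁴
On a pressure surface, geostrophic balance gives V_g = (g/f)|∂Z/∂n|:
V_g = 9.81 × 6.70×10⁻⁴ / 5.23×10⁻⁵ = 126 m/s
Converting: 126 m/s × 1.944 = 240 knots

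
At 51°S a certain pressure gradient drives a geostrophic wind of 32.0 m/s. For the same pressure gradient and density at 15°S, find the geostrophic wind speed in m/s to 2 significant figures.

96 m/s

With the same pressure gradient and density, V_g ∝ 1/f ∝ 1/sin φ.
V₂ = V₁ · sin φ₁ / sin φ₂ = 32.0 × sin 51° / sin 15°
V₂ = 32.0 × 0.7771/0.2588 = 96 m/s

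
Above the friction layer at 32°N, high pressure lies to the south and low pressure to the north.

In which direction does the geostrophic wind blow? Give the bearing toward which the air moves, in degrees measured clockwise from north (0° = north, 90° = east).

090°

The pressure-gradient force points toward the north (bearing 000°).
Geostrophic balance: in the Northern Hemisphere the Coriolis force deflects motion to the right, so the geostrophic wind blows 90° to the right of the pressure-gradient force (low pressure on the left).
Rotating 000° by 90° clockwise gives 090° — the wind blows toward the east.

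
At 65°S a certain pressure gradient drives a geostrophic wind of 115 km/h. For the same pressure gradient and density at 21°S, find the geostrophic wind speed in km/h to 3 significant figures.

291 km/h

With the same pressure gradient and density, V_g ∝ 1/f ∝ 1/sin φ.
V₂ = V₁ · sin φ₁ / sin φ₂ = 115 × sin 65° / sin 21°
V₂ = 115 × 0.9063/0.3584 = 291 km/h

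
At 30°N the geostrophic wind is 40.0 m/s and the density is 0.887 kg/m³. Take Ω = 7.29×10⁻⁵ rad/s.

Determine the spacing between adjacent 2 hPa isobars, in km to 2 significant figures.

77 km

Coriolis parameter at 30°N:
f = 2Ω sin φ = 2 × 7.29×10⁻⁵ × sin 30° = 7.29×10⁻⁵ s⁻¹
Geostrophic balance rearranged: |∂P/∂n| = f ρ V_g
|∂P/∂n| = 7.29×10⁻⁵ × 0.887 × 40.0 = 2.59×10⁻³ Pa/m
Isobar spacing: Δn = ΔP/|∂P/∂n| = 200 Pa / 2.59×10⁻³ Pa/m = 77325 m ≈ 77 km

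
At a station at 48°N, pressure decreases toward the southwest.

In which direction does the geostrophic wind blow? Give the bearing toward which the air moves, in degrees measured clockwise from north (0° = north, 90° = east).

315°

The pressure-gradient force points toward the southwest (bearing 225°).
Geostrophic balance: in the Northern Hemisphere the Coriolis force deflects motion to the right, so the geostrophic wind blows 90° to the right of the pressure-gradient force (low pressure on the left).
Rotating 225° by 90° clockwise gives 315° — the wind blows toward the northwest.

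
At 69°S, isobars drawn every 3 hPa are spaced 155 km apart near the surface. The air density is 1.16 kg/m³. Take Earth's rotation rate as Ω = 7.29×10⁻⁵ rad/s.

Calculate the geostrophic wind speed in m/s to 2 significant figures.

12 m/s

Coriolis parameter at 69°S:
f = 2Ω sin φ = 2 × 7.29×10⁻⁵ × sin 69° = 1.36×10⁻⁴ s⁻¹
Pressure gradient: |∂P/∂n| = 300 Pa / 155000 m = 1.94×10⁻³ Pa/m
Geostrophic balance (pressure-gradient force = Coriolis force):
V_g = (1/(fρ)) |∂P/∂n| = 1.94×10⁻³ / (1.36×10⁻⁴ × 1.16) = 12.3 m/s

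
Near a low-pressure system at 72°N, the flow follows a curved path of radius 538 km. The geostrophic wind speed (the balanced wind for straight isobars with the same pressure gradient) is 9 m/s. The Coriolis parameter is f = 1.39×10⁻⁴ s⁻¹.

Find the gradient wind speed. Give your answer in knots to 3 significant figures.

Around a low, centrifugal force acts outward with Coriolis, so pressure-gradient force balances both:
(1/ρ)|∂P/∂n| = fV + V²/R  →  V² + fR·V − fR·V_g = 0
With fR = 1.39×10⁻⁴ × 538×10³ m = 74.8 m/s:
V = [−fR + √((fR)² + 4 fR V_g)]/2 = [−74.8 + √(74.8² + 4×74.8×9)]/2 = 8.12 m/s
Subgeostrophic (V < V_g = 9 m/s), as expected around a low.
Converting: 8.12 m/s × 1.944 = 15.8 knots

15.8 knots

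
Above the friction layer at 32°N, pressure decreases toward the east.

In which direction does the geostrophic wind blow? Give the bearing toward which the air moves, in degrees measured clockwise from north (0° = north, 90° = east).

The pressure-gradient force points toward the east (bearing 090°).
Geostrophic balance: in the Northern Hemisphere the Coriolis force deflects motion to the right, so the geostrophic wind blows 90° to the right of the pressure-gradient force (low pressure on the left).
Rotating 090° by 90° clockwise gives 180° — the wind blows toward the south.

180°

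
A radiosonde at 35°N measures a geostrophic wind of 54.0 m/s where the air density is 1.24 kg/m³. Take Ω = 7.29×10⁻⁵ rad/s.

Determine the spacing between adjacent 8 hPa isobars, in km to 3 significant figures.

143 km

Coriolis parameter at 35°N:
f = 2Ω sin φ = 2 × 7.29×10⁻⁵ × sin 35° = 8.36×10⁻⁵ s⁻¹
Geostrophic balance rearranged: |∂P/∂n| = f ρ V_g
|∂P/∂n| = 8.36×10⁻⁵ × 1.24 × 54.0 = 5.60×10⁻³ Pa/m
Isobar spacing: Δn = ΔP/|∂P/∂n| = 800 Pa / 5.60×10⁻³ Pa/m = 142865 m ≈ 143 km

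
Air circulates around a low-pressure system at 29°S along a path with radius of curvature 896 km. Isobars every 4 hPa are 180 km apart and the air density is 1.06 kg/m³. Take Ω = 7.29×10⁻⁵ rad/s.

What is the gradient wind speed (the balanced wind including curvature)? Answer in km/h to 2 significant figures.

Coriolis parameter at 29°S:
f = 2Ω sin φ = 2 × 7.29×10⁻⁵ × sin 29° = 7.07×10⁻⁵ s⁻¹
Pressure gradient: |∂P/∂n| = 400 Pa / 180000 m = 2.22×10⁻³ Pa/m
Geostrophic speed: V_g = |∂P/∂n|/(fρ) = 2.22×10⁻³/(7.07×10⁻⁵ × 1.06) = 29.7 m/s
Around a low, centrifugal force acts outward with Coriolis, so pressure-gradient force balances both:
(1/ρ)|∂P/∂n| = fV + V²/R  →  V² + fR·V − fR·V_g = 0
With fR = 7.07×10⁻⁵ × 896×10³ m = 63.3 m/s:
V = [−fR + √((fR)² + 4 fR V_g)]/2 = [−63.3 + √(63.3² + 4×63.3×29.7)]/2 = 22 m/s
Subgeostrophic (V < V_g = 29.7 m/s), as expected around a low.
Converting: 22 m/s × 3.6 = 79 km/h

79 km/h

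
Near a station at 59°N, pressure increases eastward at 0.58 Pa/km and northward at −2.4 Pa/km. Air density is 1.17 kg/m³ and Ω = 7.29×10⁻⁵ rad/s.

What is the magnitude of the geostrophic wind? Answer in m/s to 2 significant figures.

Coriolis parameter at 59°N:
f = 2Ω sin φ = 2 × 7.29×10⁻⁵ × sin 59° = 1.25×10⁻⁴ s⁻¹
Component geostrophic relations (x east, y north):
u_g = −(1/(fρ)) ∂P/∂y,  v_g = (1/(fρ)) ∂P/∂x
u_g = −(−2.4×10⁻³)/(1.25×10⁻⁴ × 1.17) = 16.4 m/s;  v_g = (0.58×10⁻³)/(1.25×10⁻⁴ × 1.17) = 3.97 m/s
|V_g| = √(u_g² + v_g²) = 16.9 m/s

17 m/s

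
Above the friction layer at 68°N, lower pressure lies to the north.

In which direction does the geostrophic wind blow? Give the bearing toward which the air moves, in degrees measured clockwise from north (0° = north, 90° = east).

The pressure-gradient force points toward the north (bearing 000°).
Geostrophic balance: in the Northern Hemisphere the Coriolis force deflects motion to the right, so the geostrophic wind blows 90° to the right of the pressure-gradient force (low pressure on the left).
Rotating 000° by 90° clockwise gives 090° — the wind blows toward the east.

090°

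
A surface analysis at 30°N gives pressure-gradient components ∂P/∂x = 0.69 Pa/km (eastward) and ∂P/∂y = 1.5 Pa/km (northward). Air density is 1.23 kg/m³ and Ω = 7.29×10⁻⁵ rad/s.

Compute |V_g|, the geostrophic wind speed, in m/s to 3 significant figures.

18.4 m/s

Coriolis parameter at 30°N:
f = 2Ω sin φ = 2 × 7.29×10⁻⁵ × sin 30° = 7.29×10⁻⁵ s⁻¹
Component geostrophic relations (x east, y north):
u_g = −(1/(fρ)) ∂P/∂y,  v_g = (1/(fρ)) ∂P/∂x
u_g = −(1.5×10⁻³)/(7.29×10⁻⁵ × 1.23) = −16.7 m/s;  v_g = (0.69×10⁻³)/(7.29×10⁻⁵ × 1.23) = 7.70 m/s
|V_g| = √(u_g² + v_g²) = 18.4 m/s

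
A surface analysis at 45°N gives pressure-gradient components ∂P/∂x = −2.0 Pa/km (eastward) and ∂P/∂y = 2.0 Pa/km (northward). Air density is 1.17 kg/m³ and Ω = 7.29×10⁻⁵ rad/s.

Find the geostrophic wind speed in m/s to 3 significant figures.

Coriolis parameter at 45°N:
f = 2Ω sin φ = 2 × 7.29×10⁻⁵ × sin 45° = 1.03×10⁻⁴ s⁻¹
Component geostrophic relations (x east, y north):
u_g = −(1/(fρ)) ∂P/∂y,  v_g = (1/(fρ)) ∂P/∂x
u_g = −(2.0×10⁻³)/(1.03×10⁻⁴ × 1.17) = −16.6 m/s;  v_g = (−2.0×10⁻³)/(1.03×10⁻⁴ × 1.17) = −16.6 m/s
|V_g| = √(u_g² + v_g²) = 23.4 m/s

23.4 m/s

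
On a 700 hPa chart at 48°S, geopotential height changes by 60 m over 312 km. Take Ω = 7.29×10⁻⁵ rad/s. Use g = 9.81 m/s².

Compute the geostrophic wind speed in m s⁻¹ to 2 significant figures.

Coriolis parameter at 48°S:
f = 2Ω sin φ = 2 × 7.29×10⁻⁵ × sin 48° = 1.08×10⁻⁴ s⁻¹
Height gradient: |∂Z/∂n| = 60 m / 312000 m = 1.92×10⁻⁴
On a pressure surface, geostrophic balance gives V_g = (g/f)|∂Z/∂n|:
V_g = 9.81 × 1.92×10⁻⁴ / 1.08×10⁻⁴ = 17.4 m/s

17 m s⁻¹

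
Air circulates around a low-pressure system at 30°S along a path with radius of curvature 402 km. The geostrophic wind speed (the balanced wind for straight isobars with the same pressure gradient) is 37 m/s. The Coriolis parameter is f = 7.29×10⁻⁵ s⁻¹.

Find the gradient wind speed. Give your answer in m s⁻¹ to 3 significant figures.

Around a low, centrifugal force acts outward with Coriolis, so pressure-gradient force balances both:
(1/ρ)|∂P/∂n| = fV + V²/R  →  V² + fR·V − fR·V_g = 0
With fR = 7.29×10⁻⁵ × 402×10³ m = 29.3 m/s:
V = [−fR + √((fR)² + 4 fR V_g)]/2 = [−29.3 + √(29.3² + 4×29.3×37)]/2 = 21.4 m/s
Subgeostrophic (V < V_g = 37 m/s), as expected around a low.

21.4 m s⁻¹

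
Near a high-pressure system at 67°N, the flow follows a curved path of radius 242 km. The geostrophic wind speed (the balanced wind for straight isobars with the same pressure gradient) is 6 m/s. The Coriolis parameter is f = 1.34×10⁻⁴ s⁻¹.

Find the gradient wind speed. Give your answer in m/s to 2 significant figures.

Around a high, pressure-gradient force acts outward with centrifugal, so Coriolis balances both:
fV = (1/ρ)|∂P/∂n| + V²/R  →  V² − fR·V + fR·V_g = 0
With fR = 1.34×10⁻⁴ × 242×10³ m = 32.4 m/s:
V = [fR − √((fR)² − 4 fR V_g)]/2 = [32.4 − √(32.4² − 4×32.4×6)]/2 = 7.95 m/s
Supergeostrophic (V > V_g = 6 m/s), as expected around a high.

7.9 m/s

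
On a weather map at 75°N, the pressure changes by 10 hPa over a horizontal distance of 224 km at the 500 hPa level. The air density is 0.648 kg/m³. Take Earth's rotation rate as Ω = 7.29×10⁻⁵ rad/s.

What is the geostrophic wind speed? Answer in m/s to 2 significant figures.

Coriolis parameter at 75°N:
f = 2Ω sin φ = 2 × 7.29×10⁻⁵ × sin 75° = 1.41×10⁻⁴ s⁻¹
Pressure gradient: |∂P/∂n| = 1000 Pa / 224000 m = 4.46×10⁻³ Pa/m
Geostrophic balance (pressure-gradient force = Coriolis force):
V_g = (1/(fρ)) |∂P/∂n| = 4.46×10⁻³ / (1.41×10⁻⁴ × 0.648) = 48.9 m/s

49 m/s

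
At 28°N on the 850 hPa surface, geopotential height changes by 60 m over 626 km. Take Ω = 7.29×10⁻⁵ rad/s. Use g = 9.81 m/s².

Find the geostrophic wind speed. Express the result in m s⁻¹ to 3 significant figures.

Coriolis parameter at 28°N:
f = 2Ω sin φ = 2 × 7.29×10⁻⁵ × sin 28° = 6.84×10⁻⁵ s⁻¹
Height gradient: |∂Z/∂n| = 60 m / 626000 m = 9.58×10⁻⁵
On a pressure surface, geostrophic balance gives V_g = (g/f)|∂Z/∂n|:
V_g = 9.81 × 9.58×10⁻⁵ / 6.84×10⁻⁵ = 13.7 m/s

13.7 m s⁻¹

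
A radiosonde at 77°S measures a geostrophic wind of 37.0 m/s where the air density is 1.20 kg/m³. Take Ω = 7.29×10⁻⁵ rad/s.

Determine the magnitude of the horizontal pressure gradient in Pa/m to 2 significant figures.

6.3×10⁻³ Pa/m

Coriolis parameter at 77°S:
f = 2Ω sin φ = 2 × 7.29×10⁻⁵ × sin 77° = 1.42×10⁻⁴ s⁻¹
Geostrophic balance rearranged: |∂P/∂n| = f ρ V_g
|∂P/∂n| = 1.42×10⁻⁴ × 1.20 × 37.0 = 6.31×10⁻³ Pa/m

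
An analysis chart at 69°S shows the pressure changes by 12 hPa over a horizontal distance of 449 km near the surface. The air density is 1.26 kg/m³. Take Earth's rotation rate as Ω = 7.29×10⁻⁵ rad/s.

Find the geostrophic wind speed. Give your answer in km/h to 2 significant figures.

56 km/h

Coriolis parameter at 69°S:
f = 2Ω sin φ = 2 × 7.29×10⁻⁵ × sin 69° = 1.36×10⁻⁴ s⁻¹
Pressure gradient: |∂P/∂n| = 1200 Pa / 449000 m = 2.67×10⁻³ Pa/m
Geostrophic balance (pressure-gradient force = Coriolis force):
V_g = (1/(fρ)) |∂P/∂n| = 2.67×10⁻³ / (1.36×10⁻⁴ × 1.26) = 15.6 m/s
Converting: 15.6 m/s × 3.6 = 56 km/h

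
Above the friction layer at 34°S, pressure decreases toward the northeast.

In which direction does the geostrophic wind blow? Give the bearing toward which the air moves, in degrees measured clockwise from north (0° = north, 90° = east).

The pressure-gradient force points toward the northeast (bearing 045°).
Geostrophic balance: in the Southern Hemisphere the Coriolis force deflects motion to the left, so the geostrophic wind blows 90° to the left of the pressure-gradient force (low pressure on the right).
Rotating 045° by 90° counterclockwise gives 315° — the wind blows toward the northwest.

315°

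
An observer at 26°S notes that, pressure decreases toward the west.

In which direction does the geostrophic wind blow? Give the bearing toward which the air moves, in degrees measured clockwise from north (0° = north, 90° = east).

The pressure-gradient force points toward the west (bearing 270°).
Geostrophic balance: in the Southern Hemisphere the Coriolis force deflects motion to the left, so the geostrophic wind blows 90° to the left of the pressure-gradient force (low pressure on the right).
Rotating 270° by 90° counterclockwise gives 180° — the wind blows toward the south.

180°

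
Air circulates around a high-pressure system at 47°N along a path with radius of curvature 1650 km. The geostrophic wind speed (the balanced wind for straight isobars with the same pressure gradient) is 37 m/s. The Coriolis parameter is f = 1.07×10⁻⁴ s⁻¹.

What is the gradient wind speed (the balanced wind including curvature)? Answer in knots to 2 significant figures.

Around a high, pressure-gradient force acts outward with centrifugal, so Coriolis balances both:
fV = (1/ρ)|∂P/∂n| + V²/R  →  V² − fR·V + fR·V_g = 0
With fR = 1.07×10⁻⁴ × 1650×10³ m = 177 m/s:
V = [fR − √((fR)² − 4 fR V_g)]/2 = [177 − √(177² − 4×177×37)]/2 = 52.8 m/s
Supergeostrophic (V > V_g = 37 m/s), as expected around a high.
Converting: 52.8 m/s × 1.944 = 100 knots

100 knots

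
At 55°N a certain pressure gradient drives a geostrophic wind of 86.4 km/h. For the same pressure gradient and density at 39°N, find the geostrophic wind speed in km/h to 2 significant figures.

110 km/h

With the same pressure gradient and density, V_g ∝ 1/f ∝ 1/sin φ.
V₂ = V₁ · sin φ₁ / sin φ₂ = 86.4 × sin 55° / sin 39°
V₂ = 86.4 × 0.8192/0.6293 = 110 km/h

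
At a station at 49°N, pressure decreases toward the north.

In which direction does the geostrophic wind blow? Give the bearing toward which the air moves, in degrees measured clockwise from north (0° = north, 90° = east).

The pressure-gradient force points toward the north (bearing 000°).
Geostrophic balance: in the Northern Hemisphere the Coriolis force deflects motion to the right, so the geostrophic wind blows 90° to the right of the pressure-gradient force (low pressure on the left).
Rotating 000° by 90° clockwise gives 090° — the wind blows toward the east.

090°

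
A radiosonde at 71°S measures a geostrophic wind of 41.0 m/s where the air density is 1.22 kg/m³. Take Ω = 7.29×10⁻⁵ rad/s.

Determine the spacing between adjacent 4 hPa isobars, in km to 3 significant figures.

58.0 km

Coriolis parameter at 71°S:
f = 2Ω sin φ = 2 × 7.29×10⁻⁵ × sin 71° = 1.38×10⁻⁴ s⁻¹
Geostrophic balance rearranged: |∂P/∂n| = f ρ V_g
|∂P/∂n| = 1.38×10⁻⁴ × 1.22 × 41.0 = 6.90×10⁻³ Pa/m
Isobar spacing: Δn = ΔP/|∂P/∂n| = 400 Pa / 6.90×10⁻³ Pa/m = 58008 m ≈ 58.0 km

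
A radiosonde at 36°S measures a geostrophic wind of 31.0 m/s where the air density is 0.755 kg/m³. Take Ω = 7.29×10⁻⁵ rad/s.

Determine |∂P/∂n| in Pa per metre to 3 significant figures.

Coriolis parameter at 36°S:
f = 2Ω sin φ = 2 × 7.29×10⁻⁵ × sin 36° = 8.57×10⁻⁵ s⁻¹
Geostrophic balance rearranged: |∂P/∂n| = f ρ V_g
|∂P/∂n| = 8.57×10⁻⁵ × 0.755 × 31.0 = 2.01×10⁻³ Pa/m

2.01×10⁻³ Pa/m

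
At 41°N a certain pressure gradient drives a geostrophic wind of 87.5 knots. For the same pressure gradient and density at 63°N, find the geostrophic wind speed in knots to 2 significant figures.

64 knots

With the same pressure gradient and density, V_g ∝ 1/f ∝ 1/sin φ.
V₂ = V₁ · sin φ₁ / sin φ₂ = 87.5 × sin 41° / sin 63°
V₂ = 87.5 × 0.6561/0.8910 = 64 knots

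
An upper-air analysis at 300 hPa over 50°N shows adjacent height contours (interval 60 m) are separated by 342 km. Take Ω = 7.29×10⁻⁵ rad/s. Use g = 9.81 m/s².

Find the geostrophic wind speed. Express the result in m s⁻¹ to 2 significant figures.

15 m s⁻¹

Coriolis parameter at 50°N:
f = 2Ω sin φ = 2 × 7.29×10⁻⁵ × sin 50° = 1.12×10⁻⁴ s⁻¹
Height gradient: |∂Z/∂n| = 60 m / 342000 m = 1.75×10⁻⁴
On a pressure surface, geostrophic balance gives V_g = (g/f)|∂Z/∂n|:
V_g = 9.81 × 1.75×10⁻⁴ / 1.12×10⁻⁴ = 15.4 m/s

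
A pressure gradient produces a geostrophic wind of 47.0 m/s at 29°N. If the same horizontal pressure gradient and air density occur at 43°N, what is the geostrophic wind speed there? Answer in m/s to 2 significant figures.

With the same pressure gradient and density, V_g ∝ 1/f ∝ 1/sin φ.
V₂ = V₁ · sin φ₁ / sin φ₂ = 47.0 × sin 29° / sin 43°
V₂ = 47.0 × 0.4848/0.6820 = 33 m/s

33 m/s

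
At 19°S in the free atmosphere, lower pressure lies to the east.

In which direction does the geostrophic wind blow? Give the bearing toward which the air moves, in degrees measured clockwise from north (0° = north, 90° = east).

The pressure-gradient force points toward the east (bearing 090°).
Geostrophic balance: in the Southern Hemisphere the Coriolis force deflects motion to the left, so the geostrophic wind blows 90° to the left of the pressure-gradient force (low pressure on the right).
Rotating 090° by 90° counterclockwise gives 000° — the wind blows toward the north.

000°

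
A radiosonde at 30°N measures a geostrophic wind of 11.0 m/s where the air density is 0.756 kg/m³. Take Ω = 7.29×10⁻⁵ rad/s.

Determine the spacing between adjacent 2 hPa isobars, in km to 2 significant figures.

Coriolis parameter at 30°N:
f = 2Ω sin φ = 2 × 7.29×10⁻⁵ × sin 30° = 7.29×10⁻⁵ s⁻¹
Geostrophic balance rearranged: |∂P/∂n| = f ρ V_g
|∂P/∂n| = 7.29×10⁻⁵ × 0.756 × 11.0 = 6.06×10⁻⁴ Pa/m
Isobar spacing: Δn = ΔP/|∂P/∂n| = 200 Pa / 6.06×10⁻⁴ Pa/m = 329904 m ≈ 330 km

330 km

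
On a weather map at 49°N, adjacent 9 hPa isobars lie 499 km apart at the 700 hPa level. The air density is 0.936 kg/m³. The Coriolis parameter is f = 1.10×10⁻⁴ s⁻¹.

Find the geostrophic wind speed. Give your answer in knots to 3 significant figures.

Pressure gradient: |∂P/∂n| = 900 Pa / 499000 m = 1.80×10⁻³ Pa/m
Geostrophic balance (pressure-gradient force = Coriolis force):
V_g = (1/(fρ)) |∂P/∂n| = 1.80×10⁻³ / (1.10×10⁻⁴ × 0.936) = 17.5 m/s
Converting: 17.5 m/s × 1.944 = 34.1 knots

34.1 knots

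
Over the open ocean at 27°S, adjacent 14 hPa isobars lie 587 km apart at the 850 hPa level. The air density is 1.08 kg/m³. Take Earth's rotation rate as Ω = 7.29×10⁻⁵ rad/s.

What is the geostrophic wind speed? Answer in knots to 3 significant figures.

Coriolis parameter at 27°S:
f = 2Ω sin φ = 2 × 7.29×10⁻⁵ × sin 27° = 6.62×10⁻⁵ s⁻¹
Pressure gradient: |∂P/∂n| = 1400 Pa / 587000 m = 2.39×10⁻³ Pa/m
Geostrophic balance (pressure-gradient force = Coriolis force):
V_g = (1/(fρ)) |∂P/∂n| = 2.39×10⁻³ / (6.62×10⁻⁵ × 1.08) = 33.4 m/s
Converting: 33.4 m/s × 1.944 = 64.9 knots

64.9 knots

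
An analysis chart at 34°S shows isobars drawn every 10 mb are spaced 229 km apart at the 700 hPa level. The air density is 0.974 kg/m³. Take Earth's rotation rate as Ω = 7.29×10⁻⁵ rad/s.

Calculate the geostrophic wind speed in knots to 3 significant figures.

Coriolis parameter at 34°S:
f = 2Ω sin φ = 2 × 7.29×10⁻⁵ × sin 34° = 8.15×10⁻⁵ s⁻¹
Pressure gradient: |∂P/∂n| = 1000 Pa / 229000 m = 4.37×10⁻³ Pa/m
Geostrophic balance (pressure-gradient force = Coriolis force):
V_g = (1/(fρ)) |∂P/∂n| = 4.37×10⁻³ / (8.15×10⁻⁵ × 0.974) = 55.0 m/s
Converting: 55.0 m/s × 1.944 = 107 knots

107 knots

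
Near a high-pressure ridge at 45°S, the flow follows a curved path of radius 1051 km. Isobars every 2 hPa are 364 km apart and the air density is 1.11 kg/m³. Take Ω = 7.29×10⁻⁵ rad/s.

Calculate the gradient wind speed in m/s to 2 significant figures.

Coriolis parameter at 45°S:
f = 2Ω sin φ = 2 × 7.29×10⁻⁵ × sin 45° = 1.03×10⁻⁴ s⁻¹
Pressure gradient: |∂P/∂n| = 200 Pa / 364000 m = 5.49×10⁻⁴ Pa/m
Geostrophic speed: V_g = |∂P/∂n|/(fρ) = 5.49×10⁻⁴/(1.03×10⁻⁴ × 1.11) = 4.80 m/s
Around a high, pressure-gradient force acts outward with centrifugal, so Coriolis balances both:
fV = (1/ρ)|∂P/∂n| + V²/R  →  V² − fR·V + fR·V_g = 0
With fR = 1.03×10⁻⁴ × 1051×10³ m = 108 m/s:
V = [fR − √((fR)² − 4 fR V_g)]/2 = [108 − √(108² − 4×108×4.8)]/2 = 5.04 m/s
Supergeostrophic (V > V_g = 4.8 m/s), as expected around a high.

5.0 m/s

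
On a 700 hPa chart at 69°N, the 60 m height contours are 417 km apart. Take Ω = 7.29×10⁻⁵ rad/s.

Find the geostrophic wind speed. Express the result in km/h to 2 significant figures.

Coriolis parameter at 69°N:
f = 2Ω sin φ = 2 × 7.29×10⁻⁵ × sin 69° = 1.36×10⁻⁴ s⁻¹
Height gradient: |∂Z/∂n| = 60 m / 417000 m = 1.44×10⁻⁴
On a pressure surface, geostrophic balance gives V_g = (g/f)|∂Z/∂n|:
V_g = 9.81 × 1.44×10⁻⁴ / 1.36×10⁻⁴ = 10.4 m/s
Converting: 10.4 m/s × 3.6 = 37 km/h

37 km/h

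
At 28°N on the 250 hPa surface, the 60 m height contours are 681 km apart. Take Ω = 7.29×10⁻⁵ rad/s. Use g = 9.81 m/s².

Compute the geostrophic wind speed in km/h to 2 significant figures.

Coriolis parameter at 28°N:
f = 2Ω sin φ = 2 × 7.29×10⁻⁵ × sin 28° = 6.84×10⁻⁵ s⁻¹
Height gradient: |∂Z/∂n| = 60 m / 681000 m = 8.81×10⁻⁵
On a pressure surface, geostrophic balance gives V_g = (g/f)|∂Z/∂n|:
V_g = 9.81 × 8.81×10⁻⁵ / 6.84×10⁻⁵ = 12.6 m/s
Converting: 12.6 m/s × 3.6 = 45 km/h

45 km/h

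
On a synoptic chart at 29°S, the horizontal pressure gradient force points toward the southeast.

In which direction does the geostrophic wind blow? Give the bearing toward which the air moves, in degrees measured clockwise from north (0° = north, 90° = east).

045°

The pressure-gradient force points toward the southeast (bearing 135°).
Geostrophic balance: in the Southern Hemisphere the Coriolis force deflects motion to the left, so the geostrophic wind blows 90° to the left of the pressure-gradient force (low pressure on the right).
Rotating 135° by 90° counterclockwise gives 045° — the wind blows toward the northeast.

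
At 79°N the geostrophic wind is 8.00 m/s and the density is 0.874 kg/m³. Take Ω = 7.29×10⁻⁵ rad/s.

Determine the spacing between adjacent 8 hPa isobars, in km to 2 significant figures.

Coriolis parameter at 79°N:
f = 2Ω sin φ = 2 × 7.29×10⁻⁵ × sin 79° = 1.43×10⁻⁴ s⁻¹
Geostrophic balance rearranged: |∂P/∂n| = f ρ V_g
|∂P/∂n| = 1.43×10⁻⁴ × 0.874 × 8.00 = 1.00×10⁻³ Pa/m
Isobar spacing: Δn = ΔP/|∂P/∂n| = 800 Pa / 1.00×10⁻³ Pa/m = 799437 m ≈ 800 km

800 km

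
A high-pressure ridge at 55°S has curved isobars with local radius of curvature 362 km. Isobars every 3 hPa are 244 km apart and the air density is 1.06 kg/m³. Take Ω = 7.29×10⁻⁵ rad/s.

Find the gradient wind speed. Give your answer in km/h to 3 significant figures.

53.0 km/h

Coriolis parameter at 55°S:
f = 2Ω sin φ = 2 × 7.29×10⁻⁵ × sin 55° = 1.19×10⁻⁴ s⁻¹
Pressure gradient: |∂P/∂n| = 300 Pa / 244000 m = 1.23×10⁻³ Pa/m
Geostrophic speed: V_g = |∂P/∂n|/(fρ) = 1.23×10⁻³/(1.19×10⁻⁴ × 1.06) = 9.71 m/s
Around a high, pressure-gradient force acts outward with centrifugal, so Coriolis balances both:
fV = (1/ρ)|∂P/∂n| + V²/R  →  V² − fR·V + fR·V_g = 0
With fR = 1.19×10⁻⁴ × 362×10³ m = 43.2 m/s:
V = [fR − √((fR)² − 4 fR V_g)]/2 = [43.2 − √(43.2² − 4×43.2×9.71)]/2 = 14.7 m/s
Supergeostrophic (V > V_g = 9.71 m/s), as expected around a high.
Converting: 14.7 m/s × 3.6 = 53.0 km/h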